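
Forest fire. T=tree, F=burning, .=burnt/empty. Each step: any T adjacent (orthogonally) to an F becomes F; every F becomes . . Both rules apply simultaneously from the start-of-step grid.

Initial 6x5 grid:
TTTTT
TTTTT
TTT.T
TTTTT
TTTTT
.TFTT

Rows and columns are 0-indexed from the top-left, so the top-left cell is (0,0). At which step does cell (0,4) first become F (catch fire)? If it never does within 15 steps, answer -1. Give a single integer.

Step 1: cell (0,4)='T' (+3 fires, +1 burnt)
Step 2: cell (0,4)='T' (+4 fires, +3 burnt)
Step 3: cell (0,4)='T' (+5 fires, +4 burnt)
Step 4: cell (0,4)='T' (+4 fires, +5 burnt)
Step 5: cell (0,4)='T' (+5 fires, +4 burnt)
Step 6: cell (0,4)='T' (+4 fires, +5 burnt)
Step 7: cell (0,4)='F' (+2 fires, +4 burnt)
  -> target ignites at step 7
Step 8: cell (0,4)='.' (+0 fires, +2 burnt)
  fire out at step 8

7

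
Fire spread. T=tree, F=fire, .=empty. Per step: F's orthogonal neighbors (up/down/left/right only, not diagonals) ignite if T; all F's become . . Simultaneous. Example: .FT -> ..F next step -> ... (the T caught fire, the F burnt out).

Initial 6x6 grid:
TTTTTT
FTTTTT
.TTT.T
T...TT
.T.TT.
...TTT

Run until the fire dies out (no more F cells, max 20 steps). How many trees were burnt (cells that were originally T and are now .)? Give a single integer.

Answer: 22

Derivation:
Step 1: +2 fires, +1 burnt (F count now 2)
Step 2: +3 fires, +2 burnt (F count now 3)
Step 3: +3 fires, +3 burnt (F count now 3)
Step 4: +3 fires, +3 burnt (F count now 3)
Step 5: +2 fires, +3 burnt (F count now 2)
Step 6: +2 fires, +2 burnt (F count now 2)
Step 7: +1 fires, +2 burnt (F count now 1)
Step 8: +1 fires, +1 burnt (F count now 1)
Step 9: +1 fires, +1 burnt (F count now 1)
Step 10: +2 fires, +1 burnt (F count now 2)
Step 11: +2 fires, +2 burnt (F count now 2)
Step 12: +0 fires, +2 burnt (F count now 0)
Fire out after step 12
Initially T: 24, now '.': 34
Total burnt (originally-T cells now '.'): 22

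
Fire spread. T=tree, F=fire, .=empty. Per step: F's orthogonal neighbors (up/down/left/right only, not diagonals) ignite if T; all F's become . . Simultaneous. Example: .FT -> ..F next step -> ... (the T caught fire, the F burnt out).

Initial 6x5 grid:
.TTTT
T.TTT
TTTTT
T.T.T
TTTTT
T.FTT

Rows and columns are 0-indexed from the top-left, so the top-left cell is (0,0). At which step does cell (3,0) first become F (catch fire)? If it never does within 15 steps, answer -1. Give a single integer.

Step 1: cell (3,0)='T' (+2 fires, +1 burnt)
Step 2: cell (3,0)='T' (+4 fires, +2 burnt)
Step 3: cell (3,0)='T' (+3 fires, +4 burnt)
Step 4: cell (3,0)='F' (+6 fires, +3 burnt)
  -> target ignites at step 4
Step 5: cell (3,0)='.' (+4 fires, +6 burnt)
Step 6: cell (3,0)='.' (+4 fires, +4 burnt)
Step 7: cell (3,0)='.' (+1 fires, +4 burnt)
Step 8: cell (3,0)='.' (+0 fires, +1 burnt)
  fire out at step 8

4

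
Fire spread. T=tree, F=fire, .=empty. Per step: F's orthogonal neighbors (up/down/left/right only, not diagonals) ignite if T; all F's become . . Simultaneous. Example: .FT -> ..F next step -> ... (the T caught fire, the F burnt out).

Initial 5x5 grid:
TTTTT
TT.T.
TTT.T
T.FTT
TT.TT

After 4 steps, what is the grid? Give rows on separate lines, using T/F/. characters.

Step 1: 2 trees catch fire, 1 burn out
  TTTTT
  TT.T.
  TTF.T
  T..FT
  TT.TT
Step 2: 3 trees catch fire, 2 burn out
  TTTTT
  TT.T.
  TF..T
  T...F
  TT.FT
Step 3: 4 trees catch fire, 3 burn out
  TTTTT
  TF.T.
  F...F
  T....
  TT..F
Step 4: 3 trees catch fire, 4 burn out
  TFTTT
  F..T.
  .....
  F....
  TT...

TFTTT
F..T.
.....
F....
TT...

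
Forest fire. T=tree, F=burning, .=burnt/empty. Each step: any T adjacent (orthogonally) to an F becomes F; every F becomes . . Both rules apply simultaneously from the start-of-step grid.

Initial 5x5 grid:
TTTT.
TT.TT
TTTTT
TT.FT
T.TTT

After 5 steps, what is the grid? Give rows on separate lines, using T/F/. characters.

Step 1: 3 trees catch fire, 1 burn out
  TTTT.
  TT.TT
  TTTFT
  TT..F
  T.TFT
Step 2: 5 trees catch fire, 3 burn out
  TTTT.
  TT.FT
  TTF.F
  TT...
  T.F.F
Step 3: 3 trees catch fire, 5 burn out
  TTTF.
  TT..F
  TF...
  TT...
  T....
Step 4: 4 trees catch fire, 3 burn out
  TTF..
  TF...
  F....
  TF...
  T....
Step 5: 3 trees catch fire, 4 burn out
  TF...
  F....
  .....
  F....
  T....

TF...
F....
.....
F....
T....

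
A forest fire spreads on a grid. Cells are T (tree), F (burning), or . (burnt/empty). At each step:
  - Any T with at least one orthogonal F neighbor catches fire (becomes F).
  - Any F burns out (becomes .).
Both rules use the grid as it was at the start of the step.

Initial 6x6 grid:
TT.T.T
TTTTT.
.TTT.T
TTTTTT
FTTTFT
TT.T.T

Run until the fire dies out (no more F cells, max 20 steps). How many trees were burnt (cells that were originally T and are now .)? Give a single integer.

Step 1: +6 fires, +2 burnt (F count now 6)
Step 2: +7 fires, +6 burnt (F count now 7)
Step 3: +4 fires, +7 burnt (F count now 4)
Step 4: +3 fires, +4 burnt (F count now 3)
Step 5: +5 fires, +3 burnt (F count now 5)
Step 6: +1 fires, +5 burnt (F count now 1)
Step 7: +0 fires, +1 burnt (F count now 0)
Fire out after step 7
Initially T: 27, now '.': 35
Total burnt (originally-T cells now '.'): 26

Answer: 26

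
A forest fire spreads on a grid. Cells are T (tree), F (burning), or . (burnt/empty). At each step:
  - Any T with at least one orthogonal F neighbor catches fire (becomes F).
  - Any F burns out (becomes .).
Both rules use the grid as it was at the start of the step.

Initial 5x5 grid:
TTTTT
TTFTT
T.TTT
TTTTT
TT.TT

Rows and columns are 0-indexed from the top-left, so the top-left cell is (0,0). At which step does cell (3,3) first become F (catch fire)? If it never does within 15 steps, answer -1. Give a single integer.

Step 1: cell (3,3)='T' (+4 fires, +1 burnt)
Step 2: cell (3,3)='T' (+6 fires, +4 burnt)
Step 3: cell (3,3)='F' (+6 fires, +6 burnt)
  -> target ignites at step 3
Step 4: cell (3,3)='.' (+4 fires, +6 burnt)
Step 5: cell (3,3)='.' (+2 fires, +4 burnt)
Step 6: cell (3,3)='.' (+0 fires, +2 burnt)
  fire out at step 6

3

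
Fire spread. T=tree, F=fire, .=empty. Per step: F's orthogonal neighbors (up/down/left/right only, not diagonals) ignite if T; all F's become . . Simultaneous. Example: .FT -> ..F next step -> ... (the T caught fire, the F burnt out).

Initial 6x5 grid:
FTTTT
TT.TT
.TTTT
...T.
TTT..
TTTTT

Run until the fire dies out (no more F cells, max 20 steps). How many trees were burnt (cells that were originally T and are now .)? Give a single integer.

Step 1: +2 fires, +1 burnt (F count now 2)
Step 2: +2 fires, +2 burnt (F count now 2)
Step 3: +2 fires, +2 burnt (F count now 2)
Step 4: +3 fires, +2 burnt (F count now 3)
Step 5: +2 fires, +3 burnt (F count now 2)
Step 6: +2 fires, +2 burnt (F count now 2)
Step 7: +0 fires, +2 burnt (F count now 0)
Fire out after step 7
Initially T: 21, now '.': 22
Total burnt (originally-T cells now '.'): 13

Answer: 13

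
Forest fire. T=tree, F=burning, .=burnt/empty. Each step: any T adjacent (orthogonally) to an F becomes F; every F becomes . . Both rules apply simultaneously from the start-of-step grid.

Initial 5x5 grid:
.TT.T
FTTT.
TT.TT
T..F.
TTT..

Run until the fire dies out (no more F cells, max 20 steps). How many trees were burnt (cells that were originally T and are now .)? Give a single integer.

Answer: 13

Derivation:
Step 1: +3 fires, +2 burnt (F count now 3)
Step 2: +6 fires, +3 burnt (F count now 6)
Step 3: +2 fires, +6 burnt (F count now 2)
Step 4: +1 fires, +2 burnt (F count now 1)
Step 5: +1 fires, +1 burnt (F count now 1)
Step 6: +0 fires, +1 burnt (F count now 0)
Fire out after step 6
Initially T: 14, now '.': 24
Total burnt (originally-T cells now '.'): 13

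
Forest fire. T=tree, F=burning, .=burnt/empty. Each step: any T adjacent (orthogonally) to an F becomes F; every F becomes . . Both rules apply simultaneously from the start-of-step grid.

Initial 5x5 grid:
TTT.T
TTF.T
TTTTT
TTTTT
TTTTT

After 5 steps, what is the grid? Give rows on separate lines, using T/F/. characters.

Step 1: 3 trees catch fire, 1 burn out
  TTF.T
  TF..T
  TTFTT
  TTTTT
  TTTTT
Step 2: 5 trees catch fire, 3 burn out
  TF..T
  F...T
  TF.FT
  TTFTT
  TTTTT
Step 3: 6 trees catch fire, 5 burn out
  F...T
  ....T
  F...F
  TF.FT
  TTFTT
Step 4: 5 trees catch fire, 6 burn out
  ....T
  ....F
  .....
  F...F
  TF.FT
Step 5: 3 trees catch fire, 5 burn out
  ....F
  .....
  .....
  .....
  F...F

....F
.....
.....
.....
F...F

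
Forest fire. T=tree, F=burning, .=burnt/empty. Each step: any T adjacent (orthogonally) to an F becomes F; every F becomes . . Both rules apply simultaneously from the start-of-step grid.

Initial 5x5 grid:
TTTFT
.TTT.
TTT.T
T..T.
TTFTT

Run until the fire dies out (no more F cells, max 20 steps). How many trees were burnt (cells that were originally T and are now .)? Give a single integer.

Step 1: +5 fires, +2 burnt (F count now 5)
Step 2: +5 fires, +5 burnt (F count now 5)
Step 3: +4 fires, +5 burnt (F count now 4)
Step 4: +2 fires, +4 burnt (F count now 2)
Step 5: +0 fires, +2 burnt (F count now 0)
Fire out after step 5
Initially T: 17, now '.': 24
Total burnt (originally-T cells now '.'): 16

Answer: 16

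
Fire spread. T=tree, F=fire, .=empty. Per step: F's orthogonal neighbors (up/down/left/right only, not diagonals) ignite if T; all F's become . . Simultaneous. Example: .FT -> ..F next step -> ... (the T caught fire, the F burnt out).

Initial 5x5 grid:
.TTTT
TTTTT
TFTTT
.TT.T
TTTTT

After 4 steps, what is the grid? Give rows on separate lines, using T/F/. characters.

Step 1: 4 trees catch fire, 1 burn out
  .TTTT
  TFTTT
  F.FTT
  .FT.T
  TTTTT
Step 2: 6 trees catch fire, 4 burn out
  .FTTT
  F.FTT
  ...FT
  ..F.T
  TFTTT
Step 3: 5 trees catch fire, 6 burn out
  ..FTT
  ...FT
  ....F
  ....T
  F.FTT
Step 4: 4 trees catch fire, 5 burn out
  ...FT
  ....F
  .....
  ....F
  ...FT

...FT
....F
.....
....F
...FT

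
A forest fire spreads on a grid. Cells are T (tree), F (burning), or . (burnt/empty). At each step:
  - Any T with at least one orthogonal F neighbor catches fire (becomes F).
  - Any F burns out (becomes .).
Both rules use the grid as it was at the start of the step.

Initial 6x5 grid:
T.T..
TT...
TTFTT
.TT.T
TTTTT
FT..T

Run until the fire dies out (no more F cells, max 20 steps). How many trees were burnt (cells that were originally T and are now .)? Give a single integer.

Step 1: +5 fires, +2 burnt (F count now 5)
Step 2: +6 fires, +5 burnt (F count now 6)
Step 3: +3 fires, +6 burnt (F count now 3)
Step 4: +2 fires, +3 burnt (F count now 2)
Step 5: +1 fires, +2 burnt (F count now 1)
Step 6: +0 fires, +1 burnt (F count now 0)
Fire out after step 6
Initially T: 18, now '.': 29
Total burnt (originally-T cells now '.'): 17

Answer: 17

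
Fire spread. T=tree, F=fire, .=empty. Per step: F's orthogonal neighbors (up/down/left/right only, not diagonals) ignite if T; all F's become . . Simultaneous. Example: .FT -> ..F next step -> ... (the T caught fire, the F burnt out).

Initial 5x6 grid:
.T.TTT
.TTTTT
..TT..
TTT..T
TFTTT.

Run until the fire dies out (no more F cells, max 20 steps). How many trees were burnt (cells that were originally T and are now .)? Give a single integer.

Answer: 18

Derivation:
Step 1: +3 fires, +1 burnt (F count now 3)
Step 2: +3 fires, +3 burnt (F count now 3)
Step 3: +2 fires, +3 burnt (F count now 2)
Step 4: +2 fires, +2 burnt (F count now 2)
Step 5: +2 fires, +2 burnt (F count now 2)
Step 6: +3 fires, +2 burnt (F count now 3)
Step 7: +2 fires, +3 burnt (F count now 2)
Step 8: +1 fires, +2 burnt (F count now 1)
Step 9: +0 fires, +1 burnt (F count now 0)
Fire out after step 9
Initially T: 19, now '.': 29
Total burnt (originally-T cells now '.'): 18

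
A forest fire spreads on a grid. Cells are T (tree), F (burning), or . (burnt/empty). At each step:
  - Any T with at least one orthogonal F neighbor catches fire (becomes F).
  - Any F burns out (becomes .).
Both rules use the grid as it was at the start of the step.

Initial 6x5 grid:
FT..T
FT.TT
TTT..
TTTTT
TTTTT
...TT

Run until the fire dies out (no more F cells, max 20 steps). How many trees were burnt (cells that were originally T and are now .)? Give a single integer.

Answer: 17

Derivation:
Step 1: +3 fires, +2 burnt (F count now 3)
Step 2: +2 fires, +3 burnt (F count now 2)
Step 3: +3 fires, +2 burnt (F count now 3)
Step 4: +2 fires, +3 burnt (F count now 2)
Step 5: +2 fires, +2 burnt (F count now 2)
Step 6: +2 fires, +2 burnt (F count now 2)
Step 7: +2 fires, +2 burnt (F count now 2)
Step 8: +1 fires, +2 burnt (F count now 1)
Step 9: +0 fires, +1 burnt (F count now 0)
Fire out after step 9
Initially T: 20, now '.': 27
Total burnt (originally-T cells now '.'): 17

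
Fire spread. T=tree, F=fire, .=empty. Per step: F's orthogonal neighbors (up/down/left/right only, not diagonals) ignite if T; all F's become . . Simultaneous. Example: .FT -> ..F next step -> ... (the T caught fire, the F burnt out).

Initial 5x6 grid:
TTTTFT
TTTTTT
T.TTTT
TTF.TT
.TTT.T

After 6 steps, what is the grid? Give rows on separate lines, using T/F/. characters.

Step 1: 6 trees catch fire, 2 burn out
  TTTF.F
  TTTTFT
  T.FTTT
  TF..TT
  .TFT.T
Step 2: 9 trees catch fire, 6 burn out
  TTF...
  TTFF.F
  T..FFT
  F...TT
  .F.F.T
Step 3: 5 trees catch fire, 9 burn out
  TF....
  TF....
  F....F
  ....FT
  .....T
Step 4: 3 trees catch fire, 5 burn out
  F.....
  F.....
  ......
  .....F
  .....T
Step 5: 1 trees catch fire, 3 burn out
  ......
  ......
  ......
  ......
  .....F
Step 6: 0 trees catch fire, 1 burn out
  ......
  ......
  ......
  ......
  ......

......
......
......
......
......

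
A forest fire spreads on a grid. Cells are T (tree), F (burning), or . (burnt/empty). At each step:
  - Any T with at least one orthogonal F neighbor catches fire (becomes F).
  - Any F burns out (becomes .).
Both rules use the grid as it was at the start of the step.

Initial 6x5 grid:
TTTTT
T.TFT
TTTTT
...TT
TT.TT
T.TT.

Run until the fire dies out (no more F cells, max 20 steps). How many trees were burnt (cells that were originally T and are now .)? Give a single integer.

Answer: 19

Derivation:
Step 1: +4 fires, +1 burnt (F count now 4)
Step 2: +5 fires, +4 burnt (F count now 5)
Step 3: +4 fires, +5 burnt (F count now 4)
Step 4: +4 fires, +4 burnt (F count now 4)
Step 5: +2 fires, +4 burnt (F count now 2)
Step 6: +0 fires, +2 burnt (F count now 0)
Fire out after step 6
Initially T: 22, now '.': 27
Total burnt (originally-T cells now '.'): 19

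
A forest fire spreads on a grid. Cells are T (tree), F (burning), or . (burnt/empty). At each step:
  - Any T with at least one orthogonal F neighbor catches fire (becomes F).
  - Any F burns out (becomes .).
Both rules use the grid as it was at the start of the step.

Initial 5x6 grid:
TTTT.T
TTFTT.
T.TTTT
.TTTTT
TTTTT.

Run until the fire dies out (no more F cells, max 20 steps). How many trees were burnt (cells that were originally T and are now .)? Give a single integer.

Step 1: +4 fires, +1 burnt (F count now 4)
Step 2: +6 fires, +4 burnt (F count now 6)
Step 3: +6 fires, +6 burnt (F count now 6)
Step 4: +4 fires, +6 burnt (F count now 4)
Step 5: +3 fires, +4 burnt (F count now 3)
Step 6: +0 fires, +3 burnt (F count now 0)
Fire out after step 6
Initially T: 24, now '.': 29
Total burnt (originally-T cells now '.'): 23

Answer: 23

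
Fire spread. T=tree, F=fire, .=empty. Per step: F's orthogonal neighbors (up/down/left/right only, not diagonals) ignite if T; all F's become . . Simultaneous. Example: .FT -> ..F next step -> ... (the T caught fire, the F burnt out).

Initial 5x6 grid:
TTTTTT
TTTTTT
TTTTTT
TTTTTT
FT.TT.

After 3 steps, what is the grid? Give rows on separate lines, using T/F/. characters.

Step 1: 2 trees catch fire, 1 burn out
  TTTTTT
  TTTTTT
  TTTTTT
  FTTTTT
  .F.TT.
Step 2: 2 trees catch fire, 2 burn out
  TTTTTT
  TTTTTT
  FTTTTT
  .FTTTT
  ...TT.
Step 3: 3 trees catch fire, 2 burn out
  TTTTTT
  FTTTTT
  .FTTTT
  ..FTTT
  ...TT.

TTTTTT
FTTTTT
.FTTTT
..FTTT
...TT.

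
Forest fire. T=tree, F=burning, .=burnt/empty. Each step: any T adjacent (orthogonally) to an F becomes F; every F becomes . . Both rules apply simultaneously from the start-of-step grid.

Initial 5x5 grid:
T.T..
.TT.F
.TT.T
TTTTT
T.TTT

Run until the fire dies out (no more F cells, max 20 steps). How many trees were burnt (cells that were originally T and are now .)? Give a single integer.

Step 1: +1 fires, +1 burnt (F count now 1)
Step 2: +1 fires, +1 burnt (F count now 1)
Step 3: +2 fires, +1 burnt (F count now 2)
Step 4: +2 fires, +2 burnt (F count now 2)
Step 5: +3 fires, +2 burnt (F count now 3)
Step 6: +3 fires, +3 burnt (F count now 3)
Step 7: +3 fires, +3 burnt (F count now 3)
Step 8: +0 fires, +3 burnt (F count now 0)
Fire out after step 8
Initially T: 16, now '.': 24
Total burnt (originally-T cells now '.'): 15

Answer: 15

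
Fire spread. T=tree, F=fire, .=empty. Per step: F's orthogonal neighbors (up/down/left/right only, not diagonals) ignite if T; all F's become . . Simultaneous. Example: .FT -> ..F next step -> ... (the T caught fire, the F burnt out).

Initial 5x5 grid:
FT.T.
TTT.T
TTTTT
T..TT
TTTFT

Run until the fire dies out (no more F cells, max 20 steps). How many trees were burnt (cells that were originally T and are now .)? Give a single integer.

Step 1: +5 fires, +2 burnt (F count now 5)
Step 2: +5 fires, +5 burnt (F count now 5)
Step 3: +6 fires, +5 burnt (F count now 6)
Step 4: +1 fires, +6 burnt (F count now 1)
Step 5: +0 fires, +1 burnt (F count now 0)
Fire out after step 5
Initially T: 18, now '.': 24
Total burnt (originally-T cells now '.'): 17

Answer: 17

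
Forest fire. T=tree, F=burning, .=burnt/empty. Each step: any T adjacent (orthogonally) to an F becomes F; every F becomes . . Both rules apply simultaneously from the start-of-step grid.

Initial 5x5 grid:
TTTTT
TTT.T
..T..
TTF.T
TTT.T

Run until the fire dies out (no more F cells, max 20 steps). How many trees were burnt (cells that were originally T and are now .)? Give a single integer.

Answer: 15

Derivation:
Step 1: +3 fires, +1 burnt (F count now 3)
Step 2: +3 fires, +3 burnt (F count now 3)
Step 3: +3 fires, +3 burnt (F count now 3)
Step 4: +3 fires, +3 burnt (F count now 3)
Step 5: +2 fires, +3 burnt (F count now 2)
Step 6: +1 fires, +2 burnt (F count now 1)
Step 7: +0 fires, +1 burnt (F count now 0)
Fire out after step 7
Initially T: 17, now '.': 23
Total burnt (originally-T cells now '.'): 15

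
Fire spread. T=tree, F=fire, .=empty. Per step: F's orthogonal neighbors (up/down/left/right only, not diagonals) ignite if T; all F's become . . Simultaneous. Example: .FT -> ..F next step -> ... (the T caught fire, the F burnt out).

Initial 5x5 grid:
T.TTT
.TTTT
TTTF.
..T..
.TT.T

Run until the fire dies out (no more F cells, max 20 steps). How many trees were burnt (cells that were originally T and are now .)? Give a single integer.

Step 1: +2 fires, +1 burnt (F count now 2)
Step 2: +5 fires, +2 burnt (F count now 5)
Step 3: +5 fires, +5 burnt (F count now 5)
Step 4: +1 fires, +5 burnt (F count now 1)
Step 5: +0 fires, +1 burnt (F count now 0)
Fire out after step 5
Initially T: 15, now '.': 23
Total burnt (originally-T cells now '.'): 13

Answer: 13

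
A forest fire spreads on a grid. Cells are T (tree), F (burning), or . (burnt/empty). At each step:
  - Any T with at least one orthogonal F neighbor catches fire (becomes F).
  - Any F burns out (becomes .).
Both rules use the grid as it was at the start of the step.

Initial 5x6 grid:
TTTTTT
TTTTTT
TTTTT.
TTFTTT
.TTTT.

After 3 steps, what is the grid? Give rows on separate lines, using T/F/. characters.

Step 1: 4 trees catch fire, 1 burn out
  TTTTTT
  TTTTTT
  TTFTT.
  TF.FTT
  .TFTT.
Step 2: 7 trees catch fire, 4 burn out
  TTTTTT
  TTFTTT
  TF.FT.
  F...FT
  .F.FT.
Step 3: 7 trees catch fire, 7 burn out
  TTFTTT
  TF.FTT
  F...F.
  .....F
  ....F.

TTFTTT
TF.FTT
F...F.
.....F
....F.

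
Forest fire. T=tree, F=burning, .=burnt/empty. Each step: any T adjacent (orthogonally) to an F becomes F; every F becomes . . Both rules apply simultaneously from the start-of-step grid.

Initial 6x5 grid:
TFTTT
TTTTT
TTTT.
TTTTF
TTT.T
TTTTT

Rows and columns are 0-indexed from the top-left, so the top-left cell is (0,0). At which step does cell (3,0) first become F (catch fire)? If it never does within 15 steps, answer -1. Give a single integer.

Step 1: cell (3,0)='T' (+5 fires, +2 burnt)
Step 2: cell (3,0)='T' (+7 fires, +5 burnt)
Step 3: cell (3,0)='T' (+7 fires, +7 burnt)
Step 4: cell (3,0)='F' (+4 fires, +7 burnt)
  -> target ignites at step 4
Step 5: cell (3,0)='.' (+2 fires, +4 burnt)
Step 6: cell (3,0)='.' (+1 fires, +2 burnt)
Step 7: cell (3,0)='.' (+0 fires, +1 burnt)
  fire out at step 7

4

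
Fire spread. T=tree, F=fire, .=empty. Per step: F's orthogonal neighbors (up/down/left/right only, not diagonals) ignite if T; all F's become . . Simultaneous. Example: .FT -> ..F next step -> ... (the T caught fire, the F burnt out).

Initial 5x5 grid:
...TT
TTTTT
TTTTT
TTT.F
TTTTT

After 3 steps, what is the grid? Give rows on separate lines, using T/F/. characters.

Step 1: 2 trees catch fire, 1 burn out
  ...TT
  TTTTT
  TTTTF
  TTT..
  TTTTF
Step 2: 3 trees catch fire, 2 burn out
  ...TT
  TTTTF
  TTTF.
  TTT..
  TTTF.
Step 3: 4 trees catch fire, 3 burn out
  ...TF
  TTTF.
  TTF..
  TTT..
  TTF..

...TF
TTTF.
TTF..
TTT..
TTF..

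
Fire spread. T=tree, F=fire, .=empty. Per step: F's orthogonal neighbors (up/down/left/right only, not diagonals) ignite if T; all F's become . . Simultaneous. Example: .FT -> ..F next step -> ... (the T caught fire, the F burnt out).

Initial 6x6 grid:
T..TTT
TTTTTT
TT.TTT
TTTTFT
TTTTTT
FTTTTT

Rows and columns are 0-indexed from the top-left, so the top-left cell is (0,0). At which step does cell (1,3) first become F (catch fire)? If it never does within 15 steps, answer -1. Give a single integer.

Step 1: cell (1,3)='T' (+6 fires, +2 burnt)
Step 2: cell (1,3)='T' (+10 fires, +6 burnt)
Step 3: cell (1,3)='F' (+8 fires, +10 burnt)
  -> target ignites at step 3
Step 4: cell (1,3)='.' (+5 fires, +8 burnt)
Step 5: cell (1,3)='.' (+2 fires, +5 burnt)
Step 6: cell (1,3)='.' (+0 fires, +2 burnt)
  fire out at step 6

3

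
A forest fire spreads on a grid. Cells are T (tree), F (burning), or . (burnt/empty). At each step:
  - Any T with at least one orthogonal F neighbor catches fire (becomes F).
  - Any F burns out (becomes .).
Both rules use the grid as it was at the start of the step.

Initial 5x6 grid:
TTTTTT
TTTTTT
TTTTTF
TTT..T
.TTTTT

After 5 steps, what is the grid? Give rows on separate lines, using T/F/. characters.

Step 1: 3 trees catch fire, 1 burn out
  TTTTTT
  TTTTTF
  TTTTF.
  TTT..F
  .TTTTT
Step 2: 4 trees catch fire, 3 burn out
  TTTTTF
  TTTTF.
  TTTF..
  TTT...
  .TTTTF
Step 3: 4 trees catch fire, 4 burn out
  TTTTF.
  TTTF..
  TTF...
  TTT...
  .TTTF.
Step 4: 5 trees catch fire, 4 burn out
  TTTF..
  TTF...
  TF....
  TTF...
  .TTF..
Step 5: 5 trees catch fire, 5 burn out
  TTF...
  TF....
  F.....
  TF....
  .TF...

TTF...
TF....
F.....
TF....
.TF...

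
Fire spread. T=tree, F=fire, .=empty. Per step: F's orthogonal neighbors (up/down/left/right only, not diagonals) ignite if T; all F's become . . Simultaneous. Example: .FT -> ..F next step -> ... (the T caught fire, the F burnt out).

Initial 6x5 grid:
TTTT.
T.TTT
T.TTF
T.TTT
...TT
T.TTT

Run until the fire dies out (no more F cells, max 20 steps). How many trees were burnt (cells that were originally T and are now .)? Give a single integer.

Step 1: +3 fires, +1 burnt (F count now 3)
Step 2: +4 fires, +3 burnt (F count now 4)
Step 3: +5 fires, +4 burnt (F count now 5)
Step 4: +2 fires, +5 burnt (F count now 2)
Step 5: +2 fires, +2 burnt (F count now 2)
Step 6: +1 fires, +2 burnt (F count now 1)
Step 7: +1 fires, +1 burnt (F count now 1)
Step 8: +1 fires, +1 burnt (F count now 1)
Step 9: +1 fires, +1 burnt (F count now 1)
Step 10: +0 fires, +1 burnt (F count now 0)
Fire out after step 10
Initially T: 21, now '.': 29
Total burnt (originally-T cells now '.'): 20

Answer: 20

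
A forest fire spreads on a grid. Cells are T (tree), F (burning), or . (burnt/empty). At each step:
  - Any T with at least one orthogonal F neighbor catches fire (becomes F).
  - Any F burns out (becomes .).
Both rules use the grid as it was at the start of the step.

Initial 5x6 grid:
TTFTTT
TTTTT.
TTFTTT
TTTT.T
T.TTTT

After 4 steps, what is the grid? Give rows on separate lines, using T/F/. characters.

Step 1: 6 trees catch fire, 2 burn out
  TF.FTT
  TTFTT.
  TF.FTT
  TTFT.T
  T.TTTT
Step 2: 9 trees catch fire, 6 burn out
  F...FT
  TF.FT.
  F...FT
  TF.F.T
  T.FTTT
Step 3: 6 trees catch fire, 9 burn out
  .....F
  F...F.
  .....F
  F....T
  T..FTT
Step 4: 3 trees catch fire, 6 burn out
  ......
  ......
  ......
  .....F
  F...FT

......
......
......
.....F
F...FT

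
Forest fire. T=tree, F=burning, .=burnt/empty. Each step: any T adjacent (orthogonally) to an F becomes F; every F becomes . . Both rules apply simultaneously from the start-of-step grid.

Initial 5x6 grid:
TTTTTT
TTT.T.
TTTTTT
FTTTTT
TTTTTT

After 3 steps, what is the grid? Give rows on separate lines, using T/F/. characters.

Step 1: 3 trees catch fire, 1 burn out
  TTTTTT
  TTT.T.
  FTTTTT
  .FTTTT
  FTTTTT
Step 2: 4 trees catch fire, 3 burn out
  TTTTTT
  FTT.T.
  .FTTTT
  ..FTTT
  .FTTTT
Step 3: 5 trees catch fire, 4 burn out
  FTTTTT
  .FT.T.
  ..FTTT
  ...FTT
  ..FTTT

FTTTTT
.FT.T.
..FTTT
...FTT
..FTTT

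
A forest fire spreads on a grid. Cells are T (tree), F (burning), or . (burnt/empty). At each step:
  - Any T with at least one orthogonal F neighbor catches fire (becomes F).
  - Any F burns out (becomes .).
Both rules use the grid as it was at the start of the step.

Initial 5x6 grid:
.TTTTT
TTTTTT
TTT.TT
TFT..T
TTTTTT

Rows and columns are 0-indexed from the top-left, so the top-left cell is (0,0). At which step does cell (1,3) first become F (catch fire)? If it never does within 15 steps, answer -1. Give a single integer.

Step 1: cell (1,3)='T' (+4 fires, +1 burnt)
Step 2: cell (1,3)='T' (+5 fires, +4 burnt)
Step 3: cell (1,3)='T' (+4 fires, +5 burnt)
Step 4: cell (1,3)='F' (+3 fires, +4 burnt)
  -> target ignites at step 4
Step 5: cell (1,3)='.' (+3 fires, +3 burnt)
Step 6: cell (1,3)='.' (+4 fires, +3 burnt)
Step 7: cell (1,3)='.' (+2 fires, +4 burnt)
Step 8: cell (1,3)='.' (+0 fires, +2 burnt)
  fire out at step 8

4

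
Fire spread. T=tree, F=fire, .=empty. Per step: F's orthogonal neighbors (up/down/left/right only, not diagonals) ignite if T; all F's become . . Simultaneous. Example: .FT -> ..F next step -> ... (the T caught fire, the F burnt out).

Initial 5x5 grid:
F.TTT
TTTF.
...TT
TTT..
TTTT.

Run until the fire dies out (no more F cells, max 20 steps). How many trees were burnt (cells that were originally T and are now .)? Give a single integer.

Step 1: +4 fires, +2 burnt (F count now 4)
Step 2: +4 fires, +4 burnt (F count now 4)
Step 3: +0 fires, +4 burnt (F count now 0)
Fire out after step 3
Initially T: 15, now '.': 18
Total burnt (originally-T cells now '.'): 8

Answer: 8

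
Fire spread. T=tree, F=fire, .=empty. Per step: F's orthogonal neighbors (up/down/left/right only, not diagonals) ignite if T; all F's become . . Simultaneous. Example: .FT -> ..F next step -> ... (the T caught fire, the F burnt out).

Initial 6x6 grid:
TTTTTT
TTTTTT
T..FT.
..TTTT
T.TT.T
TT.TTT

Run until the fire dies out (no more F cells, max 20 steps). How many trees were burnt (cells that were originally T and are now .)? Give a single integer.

Step 1: +3 fires, +1 burnt (F count now 3)
Step 2: +6 fires, +3 burnt (F count now 6)
Step 3: +7 fires, +6 burnt (F count now 7)
Step 4: +5 fires, +7 burnt (F count now 5)
Step 5: +3 fires, +5 burnt (F count now 3)
Step 6: +0 fires, +3 burnt (F count now 0)
Fire out after step 6
Initially T: 27, now '.': 33
Total burnt (originally-T cells now '.'): 24

Answer: 24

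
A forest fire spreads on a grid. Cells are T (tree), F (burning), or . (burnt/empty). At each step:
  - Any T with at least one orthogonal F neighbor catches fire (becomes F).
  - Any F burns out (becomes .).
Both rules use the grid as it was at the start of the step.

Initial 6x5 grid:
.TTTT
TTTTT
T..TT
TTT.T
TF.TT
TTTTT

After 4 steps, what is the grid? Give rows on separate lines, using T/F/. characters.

Step 1: 3 trees catch fire, 1 burn out
  .TTTT
  TTTTT
  T..TT
  TFT.T
  F..TT
  TFTTT
Step 2: 4 trees catch fire, 3 burn out
  .TTTT
  TTTTT
  T..TT
  F.F.T
  ...TT
  F.FTT
Step 3: 2 trees catch fire, 4 burn out
  .TTTT
  TTTTT
  F..TT
  ....T
  ...TT
  ...FT
Step 4: 3 trees catch fire, 2 burn out
  .TTTT
  FTTTT
  ...TT
  ....T
  ...FT
  ....F

.TTTT
FTTTT
...TT
....T
...FT
....F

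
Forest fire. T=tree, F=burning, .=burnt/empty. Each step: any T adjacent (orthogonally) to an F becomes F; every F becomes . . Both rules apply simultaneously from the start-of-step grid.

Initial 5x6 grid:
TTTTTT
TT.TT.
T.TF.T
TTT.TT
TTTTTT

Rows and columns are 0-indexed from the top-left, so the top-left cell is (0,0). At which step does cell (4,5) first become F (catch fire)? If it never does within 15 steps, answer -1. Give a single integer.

Step 1: cell (4,5)='T' (+2 fires, +1 burnt)
Step 2: cell (4,5)='T' (+3 fires, +2 burnt)
Step 3: cell (4,5)='T' (+4 fires, +3 burnt)
Step 4: cell (4,5)='T' (+5 fires, +4 burnt)
Step 5: cell (4,5)='T' (+5 fires, +5 burnt)
Step 6: cell (4,5)='F' (+3 fires, +5 burnt)
  -> target ignites at step 6
Step 7: cell (4,5)='.' (+1 fires, +3 burnt)
Step 8: cell (4,5)='.' (+1 fires, +1 burnt)
Step 9: cell (4,5)='.' (+0 fires, +1 burnt)
  fire out at step 9

6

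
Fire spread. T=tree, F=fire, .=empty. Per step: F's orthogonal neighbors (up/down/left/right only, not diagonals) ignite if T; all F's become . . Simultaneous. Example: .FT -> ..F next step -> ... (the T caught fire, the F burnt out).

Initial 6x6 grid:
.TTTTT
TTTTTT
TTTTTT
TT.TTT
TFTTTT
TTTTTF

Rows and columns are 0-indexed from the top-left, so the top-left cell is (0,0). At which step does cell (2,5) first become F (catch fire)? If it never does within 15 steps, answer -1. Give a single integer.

Step 1: cell (2,5)='T' (+6 fires, +2 burnt)
Step 2: cell (2,5)='T' (+8 fires, +6 burnt)
Step 3: cell (2,5)='F' (+6 fires, +8 burnt)
  -> target ignites at step 3
Step 4: cell (2,5)='.' (+6 fires, +6 burnt)
Step 5: cell (2,5)='.' (+4 fires, +6 burnt)
Step 6: cell (2,5)='.' (+2 fires, +4 burnt)
Step 7: cell (2,5)='.' (+0 fires, +2 burnt)
  fire out at step 7

3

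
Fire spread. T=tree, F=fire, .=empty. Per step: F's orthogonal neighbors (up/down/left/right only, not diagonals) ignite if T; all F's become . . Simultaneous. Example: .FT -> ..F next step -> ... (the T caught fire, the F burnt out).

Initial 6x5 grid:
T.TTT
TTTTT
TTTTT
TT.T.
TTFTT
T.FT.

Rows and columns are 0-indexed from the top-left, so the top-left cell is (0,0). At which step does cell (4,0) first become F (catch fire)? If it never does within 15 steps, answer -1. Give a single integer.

Step 1: cell (4,0)='T' (+3 fires, +2 burnt)
Step 2: cell (4,0)='F' (+4 fires, +3 burnt)
  -> target ignites at step 2
Step 3: cell (4,0)='.' (+4 fires, +4 burnt)
Step 4: cell (4,0)='.' (+5 fires, +4 burnt)
Step 5: cell (4,0)='.' (+4 fires, +5 burnt)
Step 6: cell (4,0)='.' (+3 fires, +4 burnt)
Step 7: cell (4,0)='.' (+0 fires, +3 burnt)
  fire out at step 7

2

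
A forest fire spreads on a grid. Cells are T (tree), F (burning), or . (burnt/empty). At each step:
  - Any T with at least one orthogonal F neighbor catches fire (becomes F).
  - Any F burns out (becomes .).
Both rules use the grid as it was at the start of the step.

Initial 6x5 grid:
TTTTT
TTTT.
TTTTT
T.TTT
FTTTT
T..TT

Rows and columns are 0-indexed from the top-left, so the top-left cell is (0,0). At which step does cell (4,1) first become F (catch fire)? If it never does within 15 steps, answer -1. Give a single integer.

Step 1: cell (4,1)='F' (+3 fires, +1 burnt)
  -> target ignites at step 1
Step 2: cell (4,1)='.' (+2 fires, +3 burnt)
Step 3: cell (4,1)='.' (+4 fires, +2 burnt)
Step 4: cell (4,1)='.' (+6 fires, +4 burnt)
Step 5: cell (4,1)='.' (+5 fires, +6 burnt)
Step 6: cell (4,1)='.' (+3 fires, +5 burnt)
Step 7: cell (4,1)='.' (+1 fires, +3 burnt)
Step 8: cell (4,1)='.' (+1 fires, +1 burnt)
Step 9: cell (4,1)='.' (+0 fires, +1 burnt)
  fire out at step 9

1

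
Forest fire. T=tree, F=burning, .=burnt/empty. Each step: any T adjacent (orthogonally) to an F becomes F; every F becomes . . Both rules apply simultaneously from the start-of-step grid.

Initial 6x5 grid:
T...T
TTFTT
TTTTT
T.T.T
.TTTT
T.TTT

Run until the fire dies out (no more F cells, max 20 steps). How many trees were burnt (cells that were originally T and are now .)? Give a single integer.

Step 1: +3 fires, +1 burnt (F count now 3)
Step 2: +5 fires, +3 burnt (F count now 5)
Step 3: +5 fires, +5 burnt (F count now 5)
Step 4: +5 fires, +5 burnt (F count now 5)
Step 5: +2 fires, +5 burnt (F count now 2)
Step 6: +1 fires, +2 burnt (F count now 1)
Step 7: +0 fires, +1 burnt (F count now 0)
Fire out after step 7
Initially T: 22, now '.': 29
Total burnt (originally-T cells now '.'): 21

Answer: 21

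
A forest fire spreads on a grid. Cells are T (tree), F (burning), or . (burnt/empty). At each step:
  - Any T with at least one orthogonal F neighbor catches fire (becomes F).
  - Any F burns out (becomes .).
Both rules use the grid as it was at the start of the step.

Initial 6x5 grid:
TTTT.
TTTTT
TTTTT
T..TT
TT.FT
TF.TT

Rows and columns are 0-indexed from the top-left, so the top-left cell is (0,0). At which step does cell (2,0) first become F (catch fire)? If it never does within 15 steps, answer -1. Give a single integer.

Step 1: cell (2,0)='T' (+5 fires, +2 burnt)
Step 2: cell (2,0)='T' (+4 fires, +5 burnt)
Step 3: cell (2,0)='T' (+4 fires, +4 burnt)
Step 4: cell (2,0)='F' (+5 fires, +4 burnt)
  -> target ignites at step 4
Step 5: cell (2,0)='.' (+3 fires, +5 burnt)
Step 6: cell (2,0)='.' (+2 fires, +3 burnt)
Step 7: cell (2,0)='.' (+0 fires, +2 burnt)
  fire out at step 7

4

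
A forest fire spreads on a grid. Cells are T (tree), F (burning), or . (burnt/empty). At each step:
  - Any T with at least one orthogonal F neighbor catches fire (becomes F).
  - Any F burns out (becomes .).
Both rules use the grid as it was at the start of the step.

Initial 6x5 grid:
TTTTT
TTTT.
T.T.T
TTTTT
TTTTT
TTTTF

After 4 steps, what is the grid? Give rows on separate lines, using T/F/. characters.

Step 1: 2 trees catch fire, 1 burn out
  TTTTT
  TTTT.
  T.T.T
  TTTTT
  TTTTF
  TTTF.
Step 2: 3 trees catch fire, 2 burn out
  TTTTT
  TTTT.
  T.T.T
  TTTTF
  TTTF.
  TTF..
Step 3: 4 trees catch fire, 3 burn out
  TTTTT
  TTTT.
  T.T.F
  TTTF.
  TTF..
  TF...
Step 4: 3 trees catch fire, 4 burn out
  TTTTT
  TTTT.
  T.T..
  TTF..
  TF...
  F....

TTTTT
TTTT.
T.T..
TTF..
TF...
F....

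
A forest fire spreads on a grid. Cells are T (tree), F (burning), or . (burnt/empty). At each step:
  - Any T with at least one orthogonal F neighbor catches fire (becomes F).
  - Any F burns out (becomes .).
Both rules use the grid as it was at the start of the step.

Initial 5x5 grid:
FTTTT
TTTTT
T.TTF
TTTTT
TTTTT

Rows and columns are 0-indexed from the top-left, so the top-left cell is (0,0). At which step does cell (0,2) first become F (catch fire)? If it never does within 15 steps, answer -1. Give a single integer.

Step 1: cell (0,2)='T' (+5 fires, +2 burnt)
Step 2: cell (0,2)='F' (+8 fires, +5 burnt)
  -> target ignites at step 2
Step 3: cell (0,2)='.' (+5 fires, +8 burnt)
Step 4: cell (0,2)='.' (+3 fires, +5 burnt)
Step 5: cell (0,2)='.' (+1 fires, +3 burnt)
Step 6: cell (0,2)='.' (+0 fires, +1 burnt)
  fire out at step 6

2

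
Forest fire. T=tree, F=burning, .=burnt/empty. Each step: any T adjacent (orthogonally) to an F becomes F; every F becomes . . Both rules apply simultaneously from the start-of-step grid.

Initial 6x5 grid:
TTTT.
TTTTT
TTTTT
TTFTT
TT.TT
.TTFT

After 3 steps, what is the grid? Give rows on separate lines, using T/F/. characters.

Step 1: 6 trees catch fire, 2 burn out
  TTTT.
  TTTTT
  TTFTT
  TF.FT
  TT.FT
  .TF.F
Step 2: 8 trees catch fire, 6 burn out
  TTTT.
  TTFTT
  TF.FT
  F...F
  TF..F
  .F...
Step 3: 6 trees catch fire, 8 burn out
  TTFT.
  TF.FT
  F...F
  .....
  F....
  .....

TTFT.
TF.FT
F...F
.....
F....
.....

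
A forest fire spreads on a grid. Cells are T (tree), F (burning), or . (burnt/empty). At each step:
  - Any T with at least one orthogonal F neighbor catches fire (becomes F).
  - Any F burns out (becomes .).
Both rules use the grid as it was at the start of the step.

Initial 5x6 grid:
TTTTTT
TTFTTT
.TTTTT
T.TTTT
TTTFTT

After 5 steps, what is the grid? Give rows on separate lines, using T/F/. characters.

Step 1: 7 trees catch fire, 2 burn out
  TTFTTT
  TF.FTT
  .TFTTT
  T.TFTT
  TTF.FT
Step 2: 10 trees catch fire, 7 burn out
  TF.FTT
  F...FT
  .F.FTT
  T.F.FT
  TF...F
Step 3: 6 trees catch fire, 10 burn out
  F...FT
  .....F
  ....FT
  T....F
  F.....
Step 4: 3 trees catch fire, 6 burn out
  .....F
  ......
  .....F
  F.....
  ......
Step 5: 0 trees catch fire, 3 burn out
  ......
  ......
  ......
  ......
  ......

......
......
......
......
......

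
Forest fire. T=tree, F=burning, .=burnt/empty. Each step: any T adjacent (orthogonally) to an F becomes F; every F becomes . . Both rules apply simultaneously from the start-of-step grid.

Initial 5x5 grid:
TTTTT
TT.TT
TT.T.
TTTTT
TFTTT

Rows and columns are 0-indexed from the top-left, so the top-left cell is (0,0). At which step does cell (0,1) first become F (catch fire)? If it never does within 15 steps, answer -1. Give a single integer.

Step 1: cell (0,1)='T' (+3 fires, +1 burnt)
Step 2: cell (0,1)='T' (+4 fires, +3 burnt)
Step 3: cell (0,1)='T' (+4 fires, +4 burnt)
Step 4: cell (0,1)='F' (+4 fires, +4 burnt)
  -> target ignites at step 4
Step 5: cell (0,1)='.' (+3 fires, +4 burnt)
Step 6: cell (0,1)='.' (+2 fires, +3 burnt)
Step 7: cell (0,1)='.' (+1 fires, +2 burnt)
Step 8: cell (0,1)='.' (+0 fires, +1 burnt)
  fire out at step 8

4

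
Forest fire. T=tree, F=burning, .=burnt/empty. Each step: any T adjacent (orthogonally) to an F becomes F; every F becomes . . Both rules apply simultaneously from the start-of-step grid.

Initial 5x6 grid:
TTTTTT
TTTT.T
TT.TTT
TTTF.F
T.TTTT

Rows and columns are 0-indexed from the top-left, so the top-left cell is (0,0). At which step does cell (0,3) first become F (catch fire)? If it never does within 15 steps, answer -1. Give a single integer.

Step 1: cell (0,3)='T' (+5 fires, +2 burnt)
Step 2: cell (0,3)='T' (+6 fires, +5 burnt)
Step 3: cell (0,3)='F' (+5 fires, +6 burnt)
  -> target ignites at step 3
Step 4: cell (0,3)='.' (+5 fires, +5 burnt)
Step 5: cell (0,3)='.' (+2 fires, +5 burnt)
Step 6: cell (0,3)='.' (+1 fires, +2 burnt)
Step 7: cell (0,3)='.' (+0 fires, +1 burnt)
  fire out at step 7

3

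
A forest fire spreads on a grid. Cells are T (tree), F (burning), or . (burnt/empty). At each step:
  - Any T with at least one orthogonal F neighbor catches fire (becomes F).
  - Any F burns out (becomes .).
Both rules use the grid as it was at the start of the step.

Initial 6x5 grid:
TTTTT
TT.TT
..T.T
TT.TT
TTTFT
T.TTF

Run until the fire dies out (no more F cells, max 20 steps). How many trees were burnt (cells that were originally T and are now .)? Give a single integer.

Step 1: +4 fires, +2 burnt (F count now 4)
Step 2: +3 fires, +4 burnt (F count now 3)
Step 3: +3 fires, +3 burnt (F count now 3)
Step 4: +3 fires, +3 burnt (F count now 3)
Step 5: +2 fires, +3 burnt (F count now 2)
Step 6: +1 fires, +2 burnt (F count now 1)
Step 7: +1 fires, +1 burnt (F count now 1)
Step 8: +1 fires, +1 burnt (F count now 1)
Step 9: +2 fires, +1 burnt (F count now 2)
Step 10: +1 fires, +2 burnt (F count now 1)
Step 11: +0 fires, +1 burnt (F count now 0)
Fire out after step 11
Initially T: 22, now '.': 29
Total burnt (originally-T cells now '.'): 21

Answer: 21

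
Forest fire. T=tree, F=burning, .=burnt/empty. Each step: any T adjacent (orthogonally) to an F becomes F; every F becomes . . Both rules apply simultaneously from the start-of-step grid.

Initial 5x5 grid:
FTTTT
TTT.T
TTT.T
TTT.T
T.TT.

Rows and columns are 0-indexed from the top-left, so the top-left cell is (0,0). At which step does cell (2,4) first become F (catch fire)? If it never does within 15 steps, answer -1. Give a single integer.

Step 1: cell (2,4)='T' (+2 fires, +1 burnt)
Step 2: cell (2,4)='T' (+3 fires, +2 burnt)
Step 3: cell (2,4)='T' (+4 fires, +3 burnt)
Step 4: cell (2,4)='T' (+4 fires, +4 burnt)
Step 5: cell (2,4)='T' (+2 fires, +4 burnt)
Step 6: cell (2,4)='F' (+2 fires, +2 burnt)
  -> target ignites at step 6
Step 7: cell (2,4)='.' (+2 fires, +2 burnt)
Step 8: cell (2,4)='.' (+0 fires, +2 burnt)
  fire out at step 8

6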